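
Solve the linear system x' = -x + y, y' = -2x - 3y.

x(t) = -c_1e^(-2t)cos(t) - c_2e^(-2t)sin(t), y(t) = c_1e^(-2t)sin(t) + c_1e^(-2t)cos(t) + c_2e^(-2t)sin(t) - c_2e^(-2t)cos(t)

Coefficient matrix A = [[-1, 1], [-2, -3]].
Characteristic polynomial det(A - λI) = λ^2 + 4λ + 5 = 0.
Eigenvalues λ = -2 ± i (complex conjugate pair).
For λ=-2+i: an eigenvector is (-1,1) - i(0,1) = (-1, 1 - i).
A real fundamental pair from Re and Im of e^((-2+i)t)v: X_1 = e^(-2t)(cos(t)·(-1,1) + sin(t)·(0,1)), X_2 = e^(-2t)(sin(t)·(-1,1) - cos(t)·(0,1)).
General solution: c_1X_1 + c_2X_2.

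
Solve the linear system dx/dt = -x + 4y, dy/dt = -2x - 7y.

x(t) = -c_1e^(-5t) - 2c_2e^(-3t), y(t) = c_1e^(-5t) + c_2e^(-3t)

Coefficient matrix A = [[-1, 4], [-2, -7]].
Characteristic polynomial det(A - λI) = λ^2 + 8λ + 15 = 0.
Eigenvalues λ = -5, -3.
For λ=-5: (A-λI) row 1 is [4, 4], so an eigenvector is (-1, 1).
For λ=-3: (A-λI) row 1 is [2, 4], so an eigenvector is (-2, 1).
General solution: c_1e^(-5t)(-1,1) + c_2e^(-3t)(-2,1).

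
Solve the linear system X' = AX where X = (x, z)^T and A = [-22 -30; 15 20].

x(t) = 3K_1e^(-t)sin(3t) + K_1e^(-t)cos(3t) + K_2e^(-t)sin(3t) - 3K_2e^(-t)cos(3t), z(t) = -2K_1e^(-t)sin(3t) - K_1e^(-t)cos(3t) - K_2e^(-t)sin(3t) + 2K_2e^(-t)cos(3t)

Coefficient matrix A = [[-22, -30], [15, 20]].
Characteristic polynomial det(A - λI) = λ^2 + 2λ + 10 = 0.
Eigenvalues λ = -1 ± 3i (complex conjugate pair).
For λ=-1+3i: an eigenvector is (1,-1) - i(3,-2) = (1 - 3i, -1 + 2i).
A real fundamental pair from Re and Im of e^((-1+3i)t)v: X_1 = e^(-t)(cos(3t)·(1,-1) + sin(3t)·(3,-2)), X_2 = e^(-t)(sin(3t)·(1,-1) - cos(3t)·(3,-2)).
General solution: K_1X_1 + K_2X_2.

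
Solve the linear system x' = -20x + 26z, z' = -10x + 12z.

x(t) = 3K_1e^(-4t)sin(2t) - 2K_1e^(-4t)cos(2t) - 2K_2e^(-4t)sin(2t) - 3K_2e^(-4t)cos(2t), z(t) = 2K_1e^(-4t)sin(2t) - K_1e^(-4t)cos(2t) - K_2e^(-4t)sin(2t) - 2K_2e^(-4t)cos(2t)

Coefficient matrix A = [[-20, 26], [-10, 12]].
Characteristic polynomial det(A - λI) = λ^2 + 8λ + 20 = 0.
Eigenvalues λ = -4 ± 2i (complex conjugate pair).
For λ=-4+2i: an eigenvector is (-2,-1) - i(3,2) = (-2 - 3i, -1 - 2i).
A real fundamental pair from Re and Im of e^((-4+2i)t)v: X_1 = e^(-4t)(cos(2t)·(-2,-1) + sin(2t)·(3,2)), X_2 = e^(-4t)(sin(2t)·(-2,-1) - cos(2t)·(3,2)).
General solution: K_1X_1 + K_2X_2.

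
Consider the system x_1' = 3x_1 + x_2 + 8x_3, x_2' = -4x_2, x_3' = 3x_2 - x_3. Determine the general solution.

x_1(t) = C_1e^(3t) + C_2e^(-4t) - 2C_3e^(-t), x_2(t) = C_2e^(-4t), x_3(t) = -C_2e^(-4t) + C_3e^(-t)

Coefficient matrix A = [[3, 1, 8], [0, -4, 0], [0, 3, -1]].
det(A - λI) = 0 gives eigenvalues λ = 3, -4, -1.
For λ=3: eigenvector (1,0,0).
For λ=-4: eigenvector (1,1,-1).
For λ=-1: eigenvector (-2,0,1).
General solution: C_1e^(3t)(1,0,0) + C_2e^(-4t)(1,1,-1) + C_3e^(-t)(-2,0,1).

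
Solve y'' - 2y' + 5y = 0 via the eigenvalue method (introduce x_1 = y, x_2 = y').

Let x_1 = y, x_2 = y'. Then x_1' = x_2 and x_2' = -5x_1 + 2x_2.
A = [[0,1],[-5,2]]; det(A-λI) = λ^2 - 2λ + 5.
Eigenvalues λ = 1 ± 2i.

y(t) = C_1e^(t)cos(2t) + C_2e^(t)sin(2t)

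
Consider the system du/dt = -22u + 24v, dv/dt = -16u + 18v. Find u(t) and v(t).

Coefficient matrix A = [[-22, 24], [-16, 18]].
Characteristic polynomial det(A - λI) = λ^2 + 4λ - 12 = 0.
Eigenvalues λ = -6, 2.
For λ=-6: (A-λI) row 1 is [-16, 24], so an eigenvector is (-3, -2).
For λ=2: (A-λI) row 1 is [-24, 24], so an eigenvector is (-1, -1).
General solution: K_1e^(-6t)(-3,-2) + K_2e^(2t)(-1,-1).

u(t) = -3K_1e^(-6t) - K_2e^(2t), v(t) = -2K_1e^(-6t) - K_2e^(2t)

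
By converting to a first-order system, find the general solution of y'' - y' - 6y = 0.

Let x_1 = y, x_2 = y'. Then x_1' = x_2 and x_2' = 6x_1 + x_2.
A = [[0,1],[6,1]]; det(A-λI) = λ^2 - λ - 6.
Eigenvalues λ = 3, -2 with eigenvectors (1,3), (1,-2).

y(t) = c_1e^(3t) + c_2e^(-2t)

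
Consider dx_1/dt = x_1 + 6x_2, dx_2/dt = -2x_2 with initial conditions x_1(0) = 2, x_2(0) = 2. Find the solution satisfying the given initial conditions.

x_1(t) = 6e^(t) - 4e^(-2t), x_2(t) = 2e^(-2t)

Coefficient matrix A = [[1, 6], [0, -2]].
Characteristic polynomial det(A - λI) = λ^2 + λ - 2 = 0.
Eigenvalues λ = 1, -2.
For λ=1: (A-λI) row 1 is [0, 6], so an eigenvector is (1, 0).
For λ=-2: (A-λI) row 1 is [3, 6], so an eigenvector is (-2, 1).
General solution: K_1e^(t)(1,0) + K_2e^(-2t)(-2,1).
Applying x_1(0)=2, x_2(0)=2 gives K_1=6, K_2=2.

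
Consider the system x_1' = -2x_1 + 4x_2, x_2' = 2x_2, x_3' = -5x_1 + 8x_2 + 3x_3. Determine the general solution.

Coefficient matrix A = [[-2, 4, 0], [0, 2, 0], [-5, 8, 3]].
det(A - λI) = 0 gives eigenvalues λ = -2, 2, 3.
For λ=-2: eigenvector (1,0,1).
For λ=2: eigenvector (1,1,-3).
For λ=3: eigenvector (0,0,1).
General solution: C_1e^(-2t)(1,0,1) + C_2e^(2t)(1,1,-3) + C_3e^(3t)(0,0,1).

x_1(t) = C_1e^(-2t) + C_2e^(2t), x_2(t) = C_2e^(2t), x_3(t) = C_1e^(-2t) - 3C_2e^(2t) + C_3e^(3t)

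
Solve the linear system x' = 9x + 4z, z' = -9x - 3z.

Coefficient matrix A = [[9, 4], [-9, -3]].
Characteristic polynomial det(A - λI) = λ^2 - 6λ + 9 = 0.
Single eigenvalue λ = 3 with algebraic multiplicity 2.
Eigenvector v = (-2,3); generalized eigenvector w with (A-λI)w=v is (1,-2).
General solution: e^(3t)[K_1·v + K_2·(t·v + w)].

x(t) = -2K_1e^(3t) - 2K_2te^(3t) + K_2e^(3t), z(t) = 3K_1e^(3t) + 3K_2te^(3t) - 2K_2e^(3t)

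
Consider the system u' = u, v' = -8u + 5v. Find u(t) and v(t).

u(t) = C_1e^(t), v(t) = 2C_1e^(t) + C_2e^(5t)

Coefficient matrix A = [[1, 0], [-8, 5]].
Characteristic polynomial det(A - λI) = λ^2 - 6λ + 5 = 0.
Eigenvalues λ = 1, 5.
For λ=1: (A-λI) row 2 is [-8, 4], so an eigenvector is (1, 2).
For λ=5: (A-λI) row 1 is [-4, 0], so an eigenvector is (0, 1).
General solution: C_1e^(t)(1,2) + C_2e^(5t)(0,1).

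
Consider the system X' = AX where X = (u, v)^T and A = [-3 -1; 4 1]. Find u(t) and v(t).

Coefficient matrix A = [[-3, -1], [4, 1]].
Characteristic polynomial det(A - λI) = λ^2 + 2λ + 1 = 0.
Single eigenvalue λ = -1 with algebraic multiplicity 2.
Eigenvector v = (1,-2); generalized eigenvector w with (A-λI)w=v is (-1,1).
General solution: e^(-t)[c_1·v + c_2·(t·v + w)].

u(t) = c_1e^(-t) + c_2te^(-t) - c_2e^(-t), v(t) = -2c_1e^(-t) - 2c_2te^(-t) + c_2e^(-t)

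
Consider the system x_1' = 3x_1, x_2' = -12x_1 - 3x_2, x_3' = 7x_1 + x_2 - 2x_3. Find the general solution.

x_1(t) = c_1e^(3t), x_2(t) = -2c_1e^(3t) + c_3e^(-3t), x_3(t) = c_1e^(3t) + c_2e^(-2t) - c_3e^(-3t)

Coefficient matrix A = [[3, 0, 0], [-12, -3, 0], [7, 1, -2]].
det(A - λI) = 0 gives eigenvalues λ = 3, -2, -3.
For λ=3: eigenvector (1,-2,1).
For λ=-2: eigenvector (0,0,1).
For λ=-3: eigenvector (0,1,-1).
General solution: c_1e^(3t)(1,-2,1) + c_2e^(-2t)(0,0,1) + c_3e^(-3t)(0,1,-1).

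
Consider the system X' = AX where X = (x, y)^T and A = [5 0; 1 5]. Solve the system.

x(t) = -C_2e^(5t), y(t) = -C_1e^(5t) - C_2te^(5t) + 2C_2e^(5t)

Coefficient matrix A = [[5, 0], [1, 5]].
Characteristic polynomial det(A - λI) = λ^2 - 10λ + 25 = 0.
Single eigenvalue λ = 5 with algebraic multiplicity 2.
Eigenvector v = (0,-1); generalized eigenvector w with (A-λI)w=v is (-1,2).
General solution: e^(5t)[C_1·v + C_2·(t·v + w)].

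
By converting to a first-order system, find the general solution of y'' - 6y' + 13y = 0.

y(t) = c_1e^(3t)cos(2t) + c_2e^(3t)sin(2t)

Let x_1 = y, x_2 = y'. Then x_1' = x_2 and x_2' = -13x_1 + 6x_2.
A = [[0,1],[-13,6]]; det(A-λI) = λ^2 - 6λ + 13.
Eigenvalues λ = 3 ± 2i.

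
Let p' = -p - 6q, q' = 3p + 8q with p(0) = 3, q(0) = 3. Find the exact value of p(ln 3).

-2079

A = [[-1,-6],[3,8]]; eigenvalues λ = 5, 2.
Eigenvectors: (1,-1) for λ=5, (2,-1) for λ=2.
From the initial condition, c_1 = -9, c_2 = 6.
p(ln 3) = (-9)(3^5)(1) + (6)(3^2)(2) = -2079.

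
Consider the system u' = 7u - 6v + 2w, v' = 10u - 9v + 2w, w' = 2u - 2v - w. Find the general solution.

Coefficient matrix A = [[7, -6, 2], [10, -9, 2], [2, -2, -1]].
det(A - λI) = 0 gives eigenvalues λ = -1, 1, -3.
For λ=-1: eigenvector (-1,-1,1).
For λ=1: eigenvector (-1,-1,0).
For λ=-3: eigenvector (1,2,1).
General solution: C_1e^(-t)(-1,-1,1) + C_2e^(t)(-1,-1,0) + C_3e^(-3t)(1,2,1).

u(t) = -C_1e^(-t) - C_2e^(t) + C_3e^(-3t), v(t) = -C_1e^(-t) - C_2e^(t) + 2C_3e^(-3t), w(t) = C_1e^(-t) + C_3e^(-3t)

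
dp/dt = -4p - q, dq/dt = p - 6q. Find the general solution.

Coefficient matrix A = [[-4, -1], [1, -6]].
Characteristic polynomial det(A - λI) = λ^2 + 10λ + 25 = 0.
Single eigenvalue λ = -5 with algebraic multiplicity 2.
Eigenvector v = (-1,-1); generalized eigenvector w with (A-λI)w=v is (-3,-2).
General solution: e^(-5t)[K_1·v + K_2·(t·v + w)].

p(t) = -K_1e^(-5t) - K_2te^(-5t) - 3K_2e^(-5t), q(t) = -K_1e^(-5t) - K_2te^(-5t) - 2K_2e^(-5t)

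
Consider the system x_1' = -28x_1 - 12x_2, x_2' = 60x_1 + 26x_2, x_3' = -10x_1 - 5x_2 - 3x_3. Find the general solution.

x_1(t) = K_1e^(-4t) - 2K_3e^(2t), x_2(t) = -2K_1e^(-4t) + 5K_3e^(2t), x_3(t) = K_2e^(-3t) - K_3e^(2t)

Coefficient matrix A = [[-28, -12, 0], [60, 26, 0], [-10, -5, -3]].
det(A - λI) = 0 gives eigenvalues λ = -4, -3, 2.
For λ=-4: eigenvector (1,-2,0).
For λ=-3: eigenvector (0,0,1).
For λ=2: eigenvector (-2,5,-1).
General solution: K_1e^(-4t)(1,-2,0) + K_2e^(-3t)(0,0,1) + K_3e^(2t)(-2,5,-1).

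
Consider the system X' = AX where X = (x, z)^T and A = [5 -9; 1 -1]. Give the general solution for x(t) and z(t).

Coefficient matrix A = [[5, -9], [1, -1]].
Characteristic polynomial det(A - λI) = λ^2 - 4λ + 4 = 0.
Single eigenvalue λ = 2 with algebraic multiplicity 2.
Eigenvector v = (-3,-1); generalized eigenvector w with (A-λI)w=v is (2,1).
General solution: e^(2t)[C_1·v + C_2·(t·v + w)].

x(t) = -3C_1e^(2t) - 3C_2te^(2t) + 2C_2e^(2t), z(t) = -C_1e^(2t) - C_2te^(2t) + C_2e^(2t)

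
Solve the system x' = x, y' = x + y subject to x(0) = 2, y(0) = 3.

x(t) = 2e^(t), y(t) = 2te^(t) + 3e^(t)

Coefficient matrix A = [[1, 0], [1, 1]].
Characteristic polynomial det(A - λI) = λ^2 - 2λ + 1 = 0.
Single eigenvalue λ = 1 with algebraic multiplicity 2.
Eigenvector v = (0,-1); generalized eigenvector w with (A-λI)w=v is (-1,1).
General solution: e^(t)[C_1·v + C_2·(t·v + w)].
Applying x(0)=2, y(0)=3 gives C_1=-5, C_2=-2.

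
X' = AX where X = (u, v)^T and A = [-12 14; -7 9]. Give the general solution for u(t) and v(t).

Coefficient matrix A = [[-12, 14], [-7, 9]].
Characteristic polynomial det(A - λI) = λ^2 + 3λ - 10 = 0.
Eigenvalues λ = 2, -5.
For λ=2: (A-λI) row 1 is [-14, 14], so an eigenvector is (1, 1).
For λ=-5: (A-λI) row 1 is [-7, 14], so an eigenvector is (2, 1).
General solution: c_1e^(2t)(1,1) + c_2e^(-5t)(2,1).

u(t) = c_1e^(2t) + 2c_2e^(-5t), v(t) = c_1e^(2t) + c_2e^(-5t)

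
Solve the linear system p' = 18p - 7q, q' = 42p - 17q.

p(t) = C_1e^(4t) + C_2e^(-3t), q(t) = 2C_1e^(4t) + 3C_2e^(-3t)

Coefficient matrix A = [[18, -7], [42, -17]].
Characteristic polynomial det(A - λI) = λ^2 - λ - 12 = 0.
Eigenvalues λ = 4, -3.
For λ=4: (A-λI) row 1 is [14, -7], so an eigenvector is (1, 2).
For λ=-3: (A-λI) row 1 is [21, -7], so an eigenvector is (1, 3).
General solution: C_1e^(4t)(1,2) + C_2e^(-3t)(1,3).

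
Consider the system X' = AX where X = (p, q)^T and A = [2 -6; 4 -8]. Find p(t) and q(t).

Coefficient matrix A = [[2, -6], [4, -8]].
Characteristic polynomial det(A - λI) = λ^2 + 6λ + 8 = 0.
Eigenvalues λ = -2, -4.
For λ=-2: (A-λI) row 1 is [4, -6], so an eigenvector is (-3, -2).
For λ=-4: (A-λI) row 1 is [6, -6], so an eigenvector is (1, 1).
General solution: c_1e^(-2t)(-3,-2) + c_2e^(-4t)(1,1).

p(t) = -3c_1e^(-2t) + c_2e^(-4t), q(t) = -2c_1e^(-2t) + c_2e^(-4t)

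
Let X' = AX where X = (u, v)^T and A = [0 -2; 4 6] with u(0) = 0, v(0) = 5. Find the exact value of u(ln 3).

A = [[0,-2],[4,6]]; eigenvalues λ = 2, 4.
Eigenvectors: (-1,1) for λ=2, (-1,2) for λ=4.
From the initial condition, c_1 = -5, c_2 = 5.
u(ln 3) = (-5)(3^2)(-1) + (5)(3^4)(-1) = -360.

-360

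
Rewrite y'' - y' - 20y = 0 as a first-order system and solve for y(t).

y(t) = c_1e^(-4t) + c_2e^(5t)

Let x_1 = y, x_2 = y'. Then x_1' = x_2 and x_2' = 20x_1 + x_2.
A = [[0,1],[20,1]]; det(A-λI) = λ^2 - λ - 20.
Eigenvalues λ = -4, 5 with eigenvectors (1,-4), (1,5).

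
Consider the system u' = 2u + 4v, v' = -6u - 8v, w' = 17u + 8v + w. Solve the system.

Coefficient matrix A = [[2, 4, 0], [-6, -8, 0], [17, 8, 1]].
det(A - λI) = 0 gives eigenvalues λ = -2, 1, -4.
For λ=-2: eigenvector (1,-1,-3).
For λ=1: eigenvector (0,0,1).
For λ=-4: eigenvector (-2,3,2).
General solution: C_1e^(-2t)(1,-1,-3) + C_2e^(t)(0,0,1) + C_3e^(-4t)(-2,3,2).

u(t) = C_1e^(-2t) - 2C_3e^(-4t), v(t) = -C_1e^(-2t) + 3C_3e^(-4t), w(t) = -3C_1e^(-2t) + C_2e^(t) + 2C_3e^(-4t)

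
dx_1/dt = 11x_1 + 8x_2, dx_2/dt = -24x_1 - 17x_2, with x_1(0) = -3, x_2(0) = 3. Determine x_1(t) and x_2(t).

Coefficient matrix A = [[11, 8], [-24, -17]].
Characteristic polynomial det(A - λI) = λ^2 + 6λ + 5 = 0.
Eigenvalues λ = -5, -1.
For λ=-5: (A-λI) row 1 is [16, 8], so an eigenvector is (-1, 2).
For λ=-1: (A-λI) row 1 is [12, 8], so an eigenvector is (2, -3).
General solution: K_1e^(-5t)(-1,2) + K_2e^(-t)(2,-3).
Applying x_1(0)=-3, x_2(0)=3 gives K_1=-3, K_2=-3.

x_1(t) = -6e^(-t) + 3e^(-5t), x_2(t) = 9e^(-t) - 6e^(-5t)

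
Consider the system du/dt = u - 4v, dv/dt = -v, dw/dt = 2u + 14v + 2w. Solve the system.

u(t) = K_1e^(t) + 2K_2e^(-t), v(t) = K_2e^(-t), w(t) = -2K_1e^(t) - 6K_2e^(-t) + K_3e^(2t)

Coefficient matrix A = [[1, -4, 0], [0, -1, 0], [2, 14, 2]].
det(A - λI) = 0 gives eigenvalues λ = 1, -1, 2.
For λ=1: eigenvector (1,0,-2).
For λ=-1: eigenvector (2,1,-6).
For λ=2: eigenvector (0,0,1).
General solution: K_1e^(t)(1,0,-2) + K_2e^(-t)(2,1,-6) + K_3e^(2t)(0,0,1).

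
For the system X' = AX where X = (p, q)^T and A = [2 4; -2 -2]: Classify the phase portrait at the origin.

center

A = [[2,4],[-2,-2]]; det(A-λI) = λ^2 + 4.
λ = 0 ± 2i: zero real part.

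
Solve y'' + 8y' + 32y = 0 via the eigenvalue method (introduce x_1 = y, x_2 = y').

Let x_1 = y, x_2 = y'. Then x_1' = x_2 and x_2' = -32x_1 - 8x_2.
A = [[0,1],[-32,-8]]; det(A-λI) = λ^2 + 8λ + 32.
Eigenvalues λ = -4 ± 4i.

y(t) = c_1e^(-4t)cos(4t) + c_2e^(-4t)sin(4t)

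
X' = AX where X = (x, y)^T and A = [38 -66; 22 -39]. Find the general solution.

x(t) = 2C_1e^(5t) - 3C_2e^(-6t), y(t) = C_1e^(5t) - 2C_2e^(-6t)

Coefficient matrix A = [[38, -66], [22, -39]].
Characteristic polynomial det(A - λI) = λ^2 + λ - 30 = 0.
Eigenvalues λ = 5, -6.
For λ=5: (A-λI) row 1 is [33, -66], so an eigenvector is (2, 1).
For λ=-6: (A-λI) row 1 is [44, -66], so an eigenvector is (-3, -2).
General solution: C_1e^(5t)(2,1) + C_2e^(-6t)(-3,-2).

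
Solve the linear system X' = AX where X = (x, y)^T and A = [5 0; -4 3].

x(t) = -K_1e^(5t), y(t) = 2K_1e^(5t) - K_2e^(3t)

Coefficient matrix A = [[5, 0], [-4, 3]].
Characteristic polynomial det(A - λI) = λ^2 - 8λ + 15 = 0.
Eigenvalues λ = 5, 3.
For λ=5: (A-λI) row 2 is [-4, -2], so an eigenvector is (-1, 2).
For λ=3: (A-λI) row 1 is [2, 0], so an eigenvector is (0, -1).
General solution: K_1e^(5t)(-1,2) + K_2e^(3t)(0,-1).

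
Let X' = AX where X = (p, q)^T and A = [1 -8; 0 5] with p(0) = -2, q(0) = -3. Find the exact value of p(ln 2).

176

A = [[1,-8],[0,5]]; eigenvalues λ = 5, 1.
Eigenvectors: (-2,1) for λ=5, (-1,0) for λ=1.
From the initial condition, c_1 = -3, c_2 = 8.
p(ln 2) = (-3)(2^5)(-2) + (8)(2^1)(-1) = 176.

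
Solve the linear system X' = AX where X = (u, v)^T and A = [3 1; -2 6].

Coefficient matrix A = [[3, 1], [-2, 6]].
Characteristic polynomial det(A - λI) = λ^2 - 9λ + 20 = 0.
Eigenvalues λ = 4, 5.
For λ=4: (A-λI) row 1 is [-1, 1], so an eigenvector is (-1, -1).
For λ=5: (A-λI) row 1 is [-2, 1], so an eigenvector is (-1, -2).
General solution: c_1e^(4t)(-1,-1) + c_2e^(5t)(-1,-2).

u(t) = -c_1e^(4t) - c_2e^(5t), v(t) = -c_1e^(4t) - 2c_2e^(5t)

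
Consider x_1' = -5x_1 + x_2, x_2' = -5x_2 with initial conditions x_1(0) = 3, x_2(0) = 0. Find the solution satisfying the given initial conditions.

Coefficient matrix A = [[-5, 1], [0, -5]].
Characteristic polynomial det(A - λI) = λ^2 + 10λ + 25 = 0.
Single eigenvalue λ = -5 with algebraic multiplicity 2.
Eigenvector v = (-1,0); generalized eigenvector w with (A-λI)w=v is (2,-1).
General solution: e^(-5t)[K_1·v + K_2·(t·v + w)].
Applying x_1(0)=3, x_2(0)=0 gives K_1=-3, K_2=0.

x_1(t) = 3e^(-5t), x_2(t) = 0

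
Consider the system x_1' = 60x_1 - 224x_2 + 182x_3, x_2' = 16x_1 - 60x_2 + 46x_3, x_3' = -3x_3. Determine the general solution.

x_1(t) = -10K_1e^(-3t) + 4K_2e^(4t) - 7K_3e^(-4t), x_2(t) = -2K_1e^(-3t) + K_2e^(4t) - 2K_3e^(-4t), x_3(t) = K_1e^(-3t)

Coefficient matrix A = [[60, -224, 182], [16, -60, 46], [0, 0, -3]].
det(A - λI) = 0 gives eigenvalues λ = -3, 4, -4.
For λ=-3: eigenvector (-10,-2,1).
For λ=4: eigenvector (4,1,0).
For λ=-4: eigenvector (-7,-2,0).
General solution: K_1e^(-3t)(-10,-2,1) + K_2e^(4t)(4,1,0) + K_3e^(-4t)(-7,-2,0).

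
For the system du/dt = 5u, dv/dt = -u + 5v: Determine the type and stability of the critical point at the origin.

A = [[5,0],[-1,5]]; det(A-λI) = λ^2 - 10λ + 25.
repeated λ = 5 with a single eigenvector.

unstable improper node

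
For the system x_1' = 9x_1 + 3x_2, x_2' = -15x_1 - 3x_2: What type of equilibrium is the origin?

A = [[9,3],[-15,-3]]; det(A-λI) = λ^2 - 6λ + 18.
λ = 3 ± 3i: positive real part.

unstable spiral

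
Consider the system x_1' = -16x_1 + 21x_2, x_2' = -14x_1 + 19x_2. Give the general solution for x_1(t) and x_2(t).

Coefficient matrix A = [[-16, 21], [-14, 19]].
Characteristic polynomial det(A - λI) = λ^2 - 3λ - 10 = 0.
Eigenvalues λ = 5, -2.
For λ=5: (A-λI) row 1 is [-21, 21], so an eigenvector is (-1, -1).
For λ=-2: (A-λI) row 1 is [-14, 21], so an eigenvector is (-3, -2).
General solution: c_1e^(5t)(-1,-1) + c_2e^(-2t)(-3,-2).

x_1(t) = -c_1e^(5t) - 3c_2e^(-2t), x_2(t) = -c_1e^(5t) - 2c_2e^(-2t)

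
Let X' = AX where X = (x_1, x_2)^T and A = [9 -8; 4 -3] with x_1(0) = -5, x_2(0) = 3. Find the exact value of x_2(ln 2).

-234

A = [[9,-8],[4,-3]]; eigenvalues λ = 5, 1.
Eigenvectors: (2,1) for λ=5, (1,1) for λ=1.
From the initial condition, c_1 = -8, c_2 = 11.
x_2(ln 2) = (-8)(2^5)(1) + (11)(2^1)(1) = -234.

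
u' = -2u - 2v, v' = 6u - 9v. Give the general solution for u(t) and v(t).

u(t) = -2c_1e^(-5t) - c_2e^(-6t), v(t) = -3c_1e^(-5t) - 2c_2e^(-6t)

Coefficient matrix A = [[-2, -2], [6, -9]].
Characteristic polynomial det(A - λI) = λ^2 + 11λ + 30 = 0.
Eigenvalues λ = -5, -6.
For λ=-5: (A-λI) row 1 is [3, -2], so an eigenvector is (-2, -3).
For λ=-6: (A-λI) row 1 is [4, -2], so an eigenvector is (-1, -2).
General solution: c_1e^(-5t)(-2,-3) + c_2e^(-6t)(-1,-2).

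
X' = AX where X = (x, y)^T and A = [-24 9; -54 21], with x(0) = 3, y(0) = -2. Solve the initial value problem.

Coefficient matrix A = [[-24, 9], [-54, 21]].
Characteristic polynomial det(A - λI) = λ^2 + 3λ - 18 = 0.
Eigenvalues λ = -6, 3.
For λ=-6: (A-λI) row 1 is [-18, 9], so an eigenvector is (1, 2).
For λ=3: (A-λI) row 1 is [-27, 9], so an eigenvector is (1, 3).
General solution: C_1e^(-6t)(1,2) + C_2e^(3t)(1,3).
Applying x(0)=3, y(0)=-2 gives C_1=11, C_2=-8.

x(t) = -8e^(3t) + 11e^(-6t), y(t) = -24e^(3t) + 22e^(-6t)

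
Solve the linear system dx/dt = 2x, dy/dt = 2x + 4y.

x(t) = c_2e^(2t), y(t) = -c_1e^(4t) - c_2e^(2t)

Coefficient matrix A = [[2, 0], [2, 4]].
Characteristic polynomial det(A - λI) = λ^2 - 6λ + 8 = 0.
Eigenvalues λ = 4, 2.
For λ=4: (A-λI) row 1 is [-2, 0], so an eigenvector is (0, -1).
For λ=2: (A-λI) row 2 is [2, 2], so an eigenvector is (1, -1).
General solution: c_1e^(4t)(0,-1) + c_2e^(2t)(1,-1).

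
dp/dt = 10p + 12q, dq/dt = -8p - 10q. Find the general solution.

p(t) = -3c_1e^(2t) - c_2e^(-2t), q(t) = 2c_1e^(2t) + c_2e^(-2t)

Coefficient matrix A = [[10, 12], [-8, -10]].
Characteristic polynomial det(A - λI) = λ^2 - 4 = 0.
Eigenvalues λ = 2, -2.
For λ=2: (A-λI) row 1 is [8, 12], so an eigenvector is (-3, 2).
For λ=-2: (A-λI) row 1 is [12, 12], so an eigenvector is (-1, 1).
General solution: c_1e^(2t)(-3,2) + c_2e^(-2t)(-1,1).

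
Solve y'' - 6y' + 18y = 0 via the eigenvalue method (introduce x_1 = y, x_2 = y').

Let x_1 = y, x_2 = y'. Then x_1' = x_2 and x_2' = -18x_1 + 6x_2.
A = [[0,1],[-18,6]]; det(A-λI) = λ^2 - 6λ + 18.
Eigenvalues λ = 3 ± 3i.

y(t) = K_1e^(3t)cos(3t) + K_2e^(3t)sin(3t)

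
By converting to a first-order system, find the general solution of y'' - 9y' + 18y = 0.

Let x_1 = y, x_2 = y'. Then x_1' = x_2 and x_2' = -18x_1 + 9x_2.
A = [[0,1],[-18,9]]; det(A-λI) = λ^2 - 9λ + 18.
Eigenvalues λ = 3, 6 with eigenvectors (1,3), (1,6).

y(t) = K_1e^(3t) + K_2e^(6t)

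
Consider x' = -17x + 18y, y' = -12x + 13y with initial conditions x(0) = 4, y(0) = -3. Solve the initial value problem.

x(t) = -17e^(t) + 21e^(-5t), y(t) = -17e^(t) + 14e^(-5t)

Coefficient matrix A = [[-17, 18], [-12, 13]].
Characteristic polynomial det(A - λI) = λ^2 + 4λ - 5 = 0.
Eigenvalues λ = 1, -5.
For λ=1: (A-λI) row 1 is [-18, 18], so an eigenvector is (1, 1).
For λ=-5: (A-λI) row 1 is [-12, 18], so an eigenvector is (3, 2).
General solution: c_1e^(t)(1,1) + c_2e^(-5t)(3,2).
Applying x(0)=4, y(0)=-3 gives c_1=-17, c_2=7.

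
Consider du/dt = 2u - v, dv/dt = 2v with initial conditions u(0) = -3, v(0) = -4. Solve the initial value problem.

u(t) = 4te^(2t) - 3e^(2t), v(t) = -4e^(2t)

Coefficient matrix A = [[2, -1], [0, 2]].
Characteristic polynomial det(A - λI) = λ^2 - 4λ + 4 = 0.
Single eigenvalue λ = 2 with algebraic multiplicity 2.
Eigenvector v = (1,0); generalized eigenvector w with (A-λI)w=v is (1,-1).
General solution: e^(2t)[K_1·v + K_2·(t·v + w)].
Applying u(0)=-3, v(0)=-4 gives K_1=-7, K_2=4.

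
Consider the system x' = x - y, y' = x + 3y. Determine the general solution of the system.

x(t) = c_1e^(2t) + c_2te^(2t) + c_2e^(2t), y(t) = -c_1e^(2t) - c_2te^(2t) - 2c_2e^(2t)

Coefficient matrix A = [[1, -1], [1, 3]].
Characteristic polynomial det(A - λI) = λ^2 - 4λ + 4 = 0.
Single eigenvalue λ = 2 with algebraic multiplicity 2.
Eigenvector v = (1,-1); generalized eigenvector w with (A-λI)w=v is (1,-2).
General solution: e^(2t)[c_1·v + c_2·(t·v + w)].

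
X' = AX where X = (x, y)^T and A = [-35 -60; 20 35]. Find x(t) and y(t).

Coefficient matrix A = [[-35, -60], [20, 35]].
Characteristic polynomial det(A - λI) = λ^2 - 25 = 0.
Eigenvalues λ = -5, 5.
For λ=-5: (A-λI) row 1 is [-30, -60], so an eigenvector is (2, -1).
For λ=5: (A-λI) row 1 is [-40, -60], so an eigenvector is (-3, 2).
General solution: c_1e^(-5t)(2,-1) + c_2e^(5t)(-3,2).

x(t) = 2c_1e^(-5t) - 3c_2e^(5t), y(t) = -c_1e^(-5t) + 2c_2e^(5t)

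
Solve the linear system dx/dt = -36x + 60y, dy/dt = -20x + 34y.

x(t) = 3K_1e^(4t) - 2K_2e^(-6t), y(t) = 2K_1e^(4t) - K_2e^(-6t)

Coefficient matrix A = [[-36, 60], [-20, 34]].
Characteristic polynomial det(A - λI) = λ^2 + 2λ - 24 = 0.
Eigenvalues λ = 4, -6.
For λ=4: (A-λI) row 1 is [-40, 60], so an eigenvector is (3, 2).
For λ=-6: (A-λI) row 1 is [-30, 60], so an eigenvector is (-2, -1).
General solution: K_1e^(4t)(3,2) + K_2e^(-6t)(-2,-1).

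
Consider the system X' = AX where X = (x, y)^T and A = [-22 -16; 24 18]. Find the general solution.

x(t) = -2c_1e^(2t) - c_2e^(-6t), y(t) = 3c_1e^(2t) + c_2e^(-6t)

Coefficient matrix A = [[-22, -16], [24, 18]].
Characteristic polynomial det(A - λI) = λ^2 + 4λ - 12 = 0.
Eigenvalues λ = 2, -6.
For λ=2: (A-λI) row 1 is [-24, -16], so an eigenvector is (-2, 3).
For λ=-6: (A-λI) row 1 is [-16, -16], so an eigenvector is (-1, 1).
General solution: c_1e^(2t)(-2,3) + c_2e^(-6t)(-1,1).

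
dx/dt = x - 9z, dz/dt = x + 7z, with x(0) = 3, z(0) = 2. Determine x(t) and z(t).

x(t) = -27te^(4t) + 3e^(4t), z(t) = 9te^(4t) + 2e^(4t)

Coefficient matrix A = [[1, -9], [1, 7]].
Characteristic polynomial det(A - λI) = λ^2 - 8λ + 16 = 0.
Single eigenvalue λ = 4 with algebraic multiplicity 2.
Eigenvector v = (-3,1); generalized eigenvector w with (A-λI)w=v is (1,0).
General solution: e^(4t)[C_1·v + C_2·(t·v + w)].
Applying x(0)=3, z(0)=2 gives C_1=2, C_2=9.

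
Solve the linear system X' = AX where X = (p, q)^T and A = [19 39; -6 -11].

Coefficient matrix A = [[19, 39], [-6, -11]].
Characteristic polynomial det(A - λI) = λ^2 - 8λ + 25 = 0.
Eigenvalues λ = 4 ± 3i (complex conjugate pair).
For λ=4+3i: an eigenvector is (-2,1) - i(3,-1) = (-2 - 3i, 1 + i).
A real fundamental pair from Re and Im of e^((4+3i)t)v: X_1 = e^(4t)(cos(3t)·(-2,1) + sin(3t)·(3,-1)), X_2 = e^(4t)(sin(3t)·(-2,1) - cos(3t)·(3,-1)).
General solution: K_1X_1 + K_2X_2.

p(t) = 3K_1e^(4t)sin(3t) - 2K_1e^(4t)cos(3t) - 2K_2e^(4t)sin(3t) - 3K_2e^(4t)cos(3t), q(t) = -K_1e^(4t)sin(3t) + K_1e^(4t)cos(3t) + K_2e^(4t)sin(3t) + K_2e^(4t)cos(3t)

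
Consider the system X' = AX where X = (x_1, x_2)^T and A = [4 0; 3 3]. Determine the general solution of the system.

Coefficient matrix A = [[4, 0], [3, 3]].
Characteristic polynomial det(A - λI) = λ^2 - 7λ + 12 = 0.
Eigenvalues λ = 3, 4.
For λ=3: (A-λI) row 1 is [1, 0], so an eigenvector is (0, 1).
For λ=4: (A-λI) row 2 is [3, -1], so an eigenvector is (-1, -3).
General solution: C_1e^(3t)(0,1) + C_2e^(4t)(-1,-3).

x_1(t) = -C_2e^(4t), x_2(t) = C_1e^(3t) - 3C_2e^(4t)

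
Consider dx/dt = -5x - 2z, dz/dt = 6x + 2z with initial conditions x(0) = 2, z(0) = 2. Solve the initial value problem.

Coefficient matrix A = [[-5, -2], [6, 2]].
Characteristic polynomial det(A - λI) = λ^2 + 3λ + 2 = 0.
Eigenvalues λ = -2, -1.
For λ=-2: (A-λI) row 1 is [-3, -2], so an eigenvector is (-2, 3).
For λ=-1: (A-λI) row 1 is [-4, -2], so an eigenvector is (-1, 2).
General solution: C_1e^(-2t)(-2,3) + C_2e^(-t)(-1,2).
Applying x(0)=2, z(0)=2 gives C_1=-6, C_2=10.

x(t) = -10e^(-t) + 12e^(-2t), z(t) = 20e^(-t) - 18e^(-2t)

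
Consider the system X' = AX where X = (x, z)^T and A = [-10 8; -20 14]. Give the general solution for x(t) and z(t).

x(t) = -C_1e^(2t)sin(4t) - C_1e^(2t)cos(4t) - C_2e^(2t)sin(4t) + C_2e^(2t)cos(4t), z(t) = -C_1e^(2t)sin(4t) - 2C_1e^(2t)cos(4t) - 2C_2e^(2t)sin(4t) + C_2e^(2t)cos(4t)

Coefficient matrix A = [[-10, 8], [-20, 14]].
Characteristic polynomial det(A - λI) = λ^2 - 4λ + 20 = 0.
Eigenvalues λ = 2 ± 4i (complex conjugate pair).
For λ=2+4i: an eigenvector is (-1,-2) - i(-1,-1) = (-1 + i, -2 + i).
A real fundamental pair from Re and Im of e^((2+4i)t)v: X_1 = e^(2t)(cos(4t)·(-1,-2) + sin(4t)·(-1,-1)), X_2 = e^(2t)(sin(4t)·(-1,-2) - cos(4t)·(-1,-1)).
General solution: C_1X_1 + C_2X_2.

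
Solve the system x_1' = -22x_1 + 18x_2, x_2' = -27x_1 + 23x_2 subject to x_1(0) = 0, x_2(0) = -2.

x_1(t) = -4e^(5t) + 4e^(-4t), x_2(t) = -6e^(5t) + 4e^(-4t)

Coefficient matrix A = [[-22, 18], [-27, 23]].
Characteristic polynomial det(A - λI) = λ^2 - λ - 20 = 0.
Eigenvalues λ = -4, 5.
For λ=-4: (A-λI) row 1 is [-18, 18], so an eigenvector is (-1, -1).
For λ=5: (A-λI) row 1 is [-27, 18], so an eigenvector is (2, 3).
General solution: c_1e^(-4t)(-1,-1) + c_2e^(5t)(2,3).
Applying x_1(0)=0, x_2(0)=-2 gives c_1=-4, c_2=-2.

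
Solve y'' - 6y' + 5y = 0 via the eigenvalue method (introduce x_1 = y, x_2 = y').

y(t) = c_1e^(5t) + c_2e^(t)

Let x_1 = y, x_2 = y'. Then x_1' = x_2 and x_2' = -5x_1 + 6x_2.
A = [[0,1],[-5,6]]; det(A-λI) = λ^2 - 6λ + 5.
Eigenvalues λ = 5, 1 with eigenvectors (1,5), (1,1).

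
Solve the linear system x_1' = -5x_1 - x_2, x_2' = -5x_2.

Coefficient matrix A = [[-5, -1], [0, -5]].
Characteristic polynomial det(A - λI) = λ^2 + 10λ + 25 = 0.
Single eigenvalue λ = -5 with algebraic multiplicity 2.
Eigenvector v = (1,0); generalized eigenvector w with (A-λI)w=v is (-1,-1).
General solution: e^(-5t)[K_1·v + K_2·(t·v + w)].

x_1(t) = K_1e^(-5t) + K_2te^(-5t) - K_2e^(-5t), x_2(t) = -K_2e^(-5t)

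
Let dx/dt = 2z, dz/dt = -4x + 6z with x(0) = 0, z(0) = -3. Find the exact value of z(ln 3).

A = [[0,2],[-4,6]]; eigenvalues λ = 4, 2.
Eigenvectors: (-1,-2) for λ=4, (1,1) for λ=2.
From the initial condition, c_1 = 3, c_2 = 3.
z(ln 3) = (3)(3^4)(-2) + (3)(3^2)(1) = -459.

-459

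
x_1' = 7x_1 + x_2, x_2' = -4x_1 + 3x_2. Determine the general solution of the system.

x_1(t) = K_1e^(5t) + K_2te^(5t) + K_2e^(5t), x_2(t) = -2K_1e^(5t) - 2K_2te^(5t) - K_2e^(5t)

Coefficient matrix A = [[7, 1], [-4, 3]].
Characteristic polynomial det(A - λI) = λ^2 - 10λ + 25 = 0.
Single eigenvalue λ = 5 with algebraic multiplicity 2.
Eigenvector v = (1,-2); generalized eigenvector w with (A-λI)w=v is (1,-1).
General solution: e^(5t)[K_1·v + K_2·(t·v + w)].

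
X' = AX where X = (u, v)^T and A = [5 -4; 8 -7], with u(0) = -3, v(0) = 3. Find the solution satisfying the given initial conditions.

u(t) = -9e^(t) + 6e^(-3t), v(t) = -9e^(t) + 12e^(-3t)

Coefficient matrix A = [[5, -4], [8, -7]].
Characteristic polynomial det(A - λI) = λ^2 + 2λ - 3 = 0.
Eigenvalues λ = 1, -3.
For λ=1: (A-λI) row 1 is [4, -4], so an eigenvector is (1, 1).
For λ=-3: (A-λI) row 1 is [8, -4], so an eigenvector is (1, 2).
General solution: c_1e^(t)(1,1) + c_2e^(-3t)(1,2).
Applying u(0)=-3, v(0)=3 gives c_1=-9, c_2=6.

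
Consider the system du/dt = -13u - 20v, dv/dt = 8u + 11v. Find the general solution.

u(t) = -C_1e^(-t)sin(4t) + 2C_1e^(-t)cos(4t) + 2C_2e^(-t)sin(4t) + C_2e^(-t)cos(4t), v(t) = C_1e^(-t)sin(4t) - C_1e^(-t)cos(4t) - C_2e^(-t)sin(4t) - C_2e^(-t)cos(4t)

Coefficient matrix A = [[-13, -20], [8, 11]].
Characteristic polynomial det(A - λI) = λ^2 + 2λ + 17 = 0.
Eigenvalues λ = -1 ± 4i (complex conjugate pair).
For λ=-1+4i: an eigenvector is (2,-1) - i(-1,1) = (2 + i, -1 - i).
A real fundamental pair from Re and Im of e^((-1+4i)t)v: X_1 = e^(-t)(cos(4t)·(2,-1) + sin(4t)·(-1,1)), X_2 = e^(-t)(sin(4t)·(2,-1) - cos(4t)·(-1,1)).
General solution: C_1X_1 + C_2X_2.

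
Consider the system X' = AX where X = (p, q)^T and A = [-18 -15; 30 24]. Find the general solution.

p(t) = -2K_1e^(3t)sin(3t) + K_1e^(3t)cos(3t) + K_2e^(3t)sin(3t) + 2K_2e^(3t)cos(3t), q(t) = 3K_1e^(3t)sin(3t) - K_1e^(3t)cos(3t) - K_2e^(3t)sin(3t) - 3K_2e^(3t)cos(3t)

Coefficient matrix A = [[-18, -15], [30, 24]].
Characteristic polynomial det(A - λI) = λ^2 - 6λ + 18 = 0.
Eigenvalues λ = 3 ± 3i (complex conjugate pair).
For λ=3+3i: an eigenvector is (1,-1) - i(-2,3) = (1 + 2i, -1 - 3i).
A real fundamental pair from Re and Im of e^((3+3i)t)v: X_1 = e^(3t)(cos(3t)·(1,-1) + sin(3t)·(-2,3)), X_2 = e^(3t)(sin(3t)·(1,-1) - cos(3t)·(-2,3)).
General solution: K_1X_1 + K_2X_2.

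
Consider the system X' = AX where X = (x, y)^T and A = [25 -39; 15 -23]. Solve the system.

Coefficient matrix A = [[25, -39], [15, -23]].
Characteristic polynomial det(A - λI) = λ^2 - 2λ + 10 = 0.
Eigenvalues λ = 1 ± 3i (complex conjugate pair).
For λ=1+3i: an eigenvector is (-3,-2) - i(2,1) = (-3 - 2i, -2 - i).
A real fundamental pair from Re and Im of e^((1+3i)t)v: X_1 = e^(t)(cos(3t)·(-3,-2) + sin(3t)·(2,1)), X_2 = e^(t)(sin(3t)·(-3,-2) - cos(3t)·(2,1)).
General solution: C_1X_1 + C_2X_2.

x(t) = 2C_1e^(t)sin(3t) - 3C_1e^(t)cos(3t) - 3C_2e^(t)sin(3t) - 2C_2e^(t)cos(3t), y(t) = C_1e^(t)sin(3t) - 2C_1e^(t)cos(3t) - 2C_2e^(t)sin(3t) - C_2e^(t)cos(3t)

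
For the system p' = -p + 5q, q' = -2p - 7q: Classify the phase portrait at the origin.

A = [[-1,5],[-2,-7]]; det(A-λI) = λ^2 + 8λ + 17.
λ = -4 ± i: negative real part.

stable spiral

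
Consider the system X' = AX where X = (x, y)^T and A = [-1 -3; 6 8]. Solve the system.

x(t) = -K_1e^(5t) + K_2e^(2t), y(t) = 2K_1e^(5t) - K_2e^(2t)

Coefficient matrix A = [[-1, -3], [6, 8]].
Characteristic polynomial det(A - λI) = λ^2 - 7λ + 10 = 0.
Eigenvalues λ = 5, 2.
For λ=5: (A-λI) row 1 is [-6, -3], so an eigenvector is (-1, 2).
For λ=2: (A-λI) row 1 is [-3, -3], so an eigenvector is (1, -1).
General solution: K_1e^(5t)(-1,2) + K_2e^(2t)(1,-1).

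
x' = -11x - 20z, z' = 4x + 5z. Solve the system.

x(t) = C_1e^(-3t)sin(4t) + 2C_1e^(-3t)cos(4t) + 2C_2e^(-3t)sin(4t) - C_2e^(-3t)cos(4t), z(t) = -C_1e^(-3t)cos(4t) - C_2e^(-3t)sin(4t)

Coefficient matrix A = [[-11, -20], [4, 5]].
Characteristic polynomial det(A - λI) = λ^2 + 6λ + 25 = 0.
Eigenvalues λ = -3 ± 4i (complex conjugate pair).
For λ=-3+4i: an eigenvector is (2,-1) - i(1,0) = (2 - i, -1).
A real fundamental pair from Re and Im of e^((-3+4i)t)v: X_1 = e^(-3t)(cos(4t)·(2,-1) + sin(4t)·(1,0)), X_2 = e^(-3t)(sin(4t)·(2,-1) - cos(4t)·(1,0)).
General solution: C_1X_1 + C_2X_2.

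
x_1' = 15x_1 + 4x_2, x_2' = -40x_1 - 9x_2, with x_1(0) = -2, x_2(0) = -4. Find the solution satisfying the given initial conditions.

Coefficient matrix A = [[15, 4], [-40, -9]].
Characteristic polynomial det(A - λI) = λ^2 - 6λ + 25 = 0.
Eigenvalues λ = 3 ± 4i (complex conjugate pair).
For λ=3+4i: an eigenvector is (0,1) - i(1,-3) = (0 - i, 1 + 3i).
A real fundamental pair from Re and Im of e^((3+4i)t)v: X_1 = e^(3t)(cos(4t)·(0,1) + sin(4t)·(1,-3)), X_2 = e^(3t)(sin(4t)·(0,1) - cos(4t)·(1,-3)).
General solution: K_1X_1 + K_2X_2.
Applying x_1(0)=-2, x_2(0)=-4 gives K_1=-10, K_2=2.

x_1(t) = -10e^(3t)sin(4t) - 2e^(3t)cos(4t), x_2(t) = 32e^(3t)sin(4t) - 4e^(3t)cos(4t)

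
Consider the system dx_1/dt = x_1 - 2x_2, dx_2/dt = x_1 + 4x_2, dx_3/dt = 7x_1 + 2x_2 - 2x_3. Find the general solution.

x_1(t) = -c_1e^(3t) - 2c_2e^(2t), x_2(t) = c_1e^(3t) + c_2e^(2t), x_3(t) = -c_1e^(3t) - 3c_2e^(2t) + c_3e^(-2t)

Coefficient matrix A = [[1, -2, 0], [1, 4, 0], [7, 2, -2]].
det(A - λI) = 0 gives eigenvalues λ = 3, 2, -2.
For λ=3: eigenvector (-1,1,-1).
For λ=2: eigenvector (-2,1,-3).
For λ=-2: eigenvector (0,0,1).
General solution: c_1e^(3t)(-1,1,-1) + c_2e^(2t)(-2,1,-3) + c_3e^(-2t)(0,0,1).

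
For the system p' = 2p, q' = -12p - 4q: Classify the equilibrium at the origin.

A = [[2,0],[-12,-4]]; det(A-λI) = λ^2 + 2λ - 8.
λ = 2, -4: opposite signs.

saddle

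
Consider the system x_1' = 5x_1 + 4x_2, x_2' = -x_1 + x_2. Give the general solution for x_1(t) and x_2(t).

x_1(t) = -2K_1e^(3t) - 2K_2te^(3t) + 3K_2e^(3t), x_2(t) = K_1e^(3t) + K_2te^(3t) - 2K_2e^(3t)

Coefficient matrix A = [[5, 4], [-1, 1]].
Characteristic polynomial det(A - λI) = λ^2 - 6λ + 9 = 0.
Single eigenvalue λ = 3 with algebraic multiplicity 2.
Eigenvector v = (-2,1); generalized eigenvector w with (A-λI)w=v is (3,-2).
General solution: e^(3t)[K_1·v + K_2·(t·v + w)].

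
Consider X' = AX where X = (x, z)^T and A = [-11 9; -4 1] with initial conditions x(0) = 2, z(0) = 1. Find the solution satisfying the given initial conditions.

Coefficient matrix A = [[-11, 9], [-4, 1]].
Characteristic polynomial det(A - λI) = λ^2 + 10λ + 25 = 0.
Single eigenvalue λ = -5 with algebraic multiplicity 2.
Eigenvector v = (-3,-2); generalized eigenvector w with (A-λI)w=v is (-1,-1).
General solution: e^(-5t)[c_1·v + c_2·(t·v + w)].
Applying x(0)=2, z(0)=1 gives c_1=-1, c_2=1.

x(t) = -3te^(-5t) + 2e^(-5t), z(t) = -2te^(-5t) + e^(-5t)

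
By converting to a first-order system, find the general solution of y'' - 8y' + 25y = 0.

y(t) = c_1e^(4t)cos(3t) + c_2e^(4t)sin(3t)

Let x_1 = y, x_2 = y'. Then x_1' = x_2 and x_2' = -25x_1 + 8x_2.
A = [[0,1],[-25,8]]; det(A-λI) = λ^2 - 8λ + 25.
Eigenvalues λ = 4 ± 3i.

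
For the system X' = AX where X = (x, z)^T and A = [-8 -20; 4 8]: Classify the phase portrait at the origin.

A = [[-8,-20],[4,8]]; det(A-λI) = λ^2 + 16.
λ = 0 ± 4i: zero real part.

center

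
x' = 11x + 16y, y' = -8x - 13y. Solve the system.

Coefficient matrix A = [[11, 16], [-8, -13]].
Characteristic polynomial det(A - λI) = λ^2 + 2λ - 15 = 0.
Eigenvalues λ = -5, 3.
For λ=-5: (A-λI) row 1 is [16, 16], so an eigenvector is (-1, 1).
For λ=3: (A-λI) row 1 is [8, 16], so an eigenvector is (2, -1).
General solution: c_1e^(-5t)(-1,1) + c_2e^(3t)(2,-1).

x(t) = -c_1e^(-5t) + 2c_2e^(3t), y(t) = c_1e^(-5t) - c_2e^(3t)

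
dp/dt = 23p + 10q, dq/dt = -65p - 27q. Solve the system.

p(t) = c_1e^(-2t)sin(5t) - c_1e^(-2t)cos(5t) - c_2e^(-2t)sin(5t) - c_2e^(-2t)cos(5t), q(t) = -2c_1e^(-2t)sin(5t) + 3c_1e^(-2t)cos(5t) + 3c_2e^(-2t)sin(5t) + 2c_2e^(-2t)cos(5t)

Coefficient matrix A = [[23, 10], [-65, -27]].
Characteristic polynomial det(A - λI) = λ^2 + 4λ + 29 = 0.
Eigenvalues λ = -2 ± 5i (complex conjugate pair).
For λ=-2+5i: an eigenvector is (-1,3) - i(1,-2) = (-1 - i, 3 + 2i).
A real fundamental pair from Re and Im of e^((-2+5i)t)v: X_1 = e^(-2t)(cos(5t)·(-1,3) + sin(5t)·(1,-2)), X_2 = e^(-2t)(sin(5t)·(-1,3) - cos(5t)·(1,-2)).
General solution: c_1X_1 + c_2X_2.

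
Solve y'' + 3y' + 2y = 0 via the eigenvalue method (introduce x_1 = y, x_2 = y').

y(t) = c_1e^(-t) + c_2e^(-2t)

Let x_1 = y, x_2 = y'. Then x_1' = x_2 and x_2' = -2x_1 - 3x_2.
A = [[0,1],[-2,-3]]; det(A-λI) = λ^2 + 3λ + 2.
Eigenvalues λ = -1, -2 with eigenvectors (1,-1), (1,-2).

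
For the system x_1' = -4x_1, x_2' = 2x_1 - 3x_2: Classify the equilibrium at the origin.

stable node

A = [[-4,0],[2,-3]]; det(A-λI) = λ^2 + 7λ + 12.
λ = -4, -3: both negative.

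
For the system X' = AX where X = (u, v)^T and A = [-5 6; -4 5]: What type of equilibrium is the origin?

A = [[-5,6],[-4,5]]; det(A-λI) = λ^2 - 1.
λ = -1, 1: opposite signs.

saddle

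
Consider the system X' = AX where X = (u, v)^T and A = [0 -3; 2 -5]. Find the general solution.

Coefficient matrix A = [[0, -3], [2, -5]].
Characteristic polynomial det(A - λI) = λ^2 + 5λ + 6 = 0.
Eigenvalues λ = -2, -3.
For λ=-2: (A-λI) row 1 is [2, -3], so an eigenvector is (3, 2).
For λ=-3: (A-λI) row 1 is [3, -3], so an eigenvector is (-1, -1).
General solution: K_1e^(-2t)(3,2) + K_2e^(-3t)(-1,-1).

u(t) = 3K_1e^(-2t) - K_2e^(-3t), v(t) = 2K_1e^(-2t) - K_2e^(-3t)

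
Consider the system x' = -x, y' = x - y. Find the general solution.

x(t) = -C_2e^(-t), y(t) = -C_1e^(-t) - C_2te^(-t) + C_2e^(-t)

Coefficient matrix A = [[-1, 0], [1, -1]].
Characteristic polynomial det(A - λI) = λ^2 + 2λ + 1 = 0.
Single eigenvalue λ = -1 with algebraic multiplicity 2.
Eigenvector v = (0,-1); generalized eigenvector w with (A-λI)w=v is (-1,1).
General solution: e^(-t)[C_1·v + C_2·(t·v + w)].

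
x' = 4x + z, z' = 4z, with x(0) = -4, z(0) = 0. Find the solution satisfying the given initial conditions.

Coefficient matrix A = [[4, 1], [0, 4]].
Characteristic polynomial det(A - λI) = λ^2 - 8λ + 16 = 0.
Single eigenvalue λ = 4 with algebraic multiplicity 2.
Eigenvector v = (-1,0); generalized eigenvector w with (A-λI)w=v is (1,-1).
General solution: e^(4t)[C_1·v + C_2·(t·v + w)].
Applying x(0)=-4, z(0)=0 gives C_1=4, C_2=0.

x(t) = -4e^(4t), z(t) = 0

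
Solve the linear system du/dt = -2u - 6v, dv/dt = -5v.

Coefficient matrix A = [[-2, -6], [0, -5]].
Characteristic polynomial det(A - λI) = λ^2 + 7λ + 10 = 0.
Eigenvalues λ = -2, -5.
For λ=-2: (A-λI) row 1 is [0, -6], so an eigenvector is (-1, 0).
For λ=-5: (A-λI) row 1 is [3, -6], so an eigenvector is (2, 1).
General solution: C_1e^(-2t)(-1,0) + C_2e^(-5t)(2,1).

u(t) = -C_1e^(-2t) + 2C_2e^(-5t), v(t) = C_2e^(-5t)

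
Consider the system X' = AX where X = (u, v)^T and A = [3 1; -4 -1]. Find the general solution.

u(t) = K_1e^(t) + K_2te^(t) + K_2e^(t), v(t) = -2K_1e^(t) - 2K_2te^(t) - K_2e^(t)

Coefficient matrix A = [[3, 1], [-4, -1]].
Characteristic polynomial det(A - λI) = λ^2 - 2λ + 1 = 0.
Single eigenvalue λ = 1 with algebraic multiplicity 2.
Eigenvector v = (1,-2); generalized eigenvector w with (A-λI)w=v is (1,-1).
General solution: e^(t)[K_1·v + K_2·(t·v + w)].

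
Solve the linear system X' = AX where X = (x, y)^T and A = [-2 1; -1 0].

x(t) = -C_1e^(-t) - C_2te^(-t) + C_2e^(-t), y(t) = -C_1e^(-t) - C_2te^(-t)

Coefficient matrix A = [[-2, 1], [-1, 0]].
Characteristic polynomial det(A - λI) = λ^2 + 2λ + 1 = 0.
Single eigenvalue λ = -1 with algebraic multiplicity 2.
Eigenvector v = (-1,-1); generalized eigenvector w with (A-λI)w=v is (1,0).
General solution: e^(-t)[C_1·v + C_2·(t·v + w)].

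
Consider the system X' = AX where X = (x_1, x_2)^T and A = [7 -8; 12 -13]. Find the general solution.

x_1(t) = 2C_1e^(-5t) - C_2e^(-t), x_2(t) = 3C_1e^(-5t) - C_2e^(-t)

Coefficient matrix A = [[7, -8], [12, -13]].
Characteristic polynomial det(A - λI) = λ^2 + 6λ + 5 = 0.
Eigenvalues λ = -5, -1.
For λ=-5: (A-λI) row 1 is [12, -8], so an eigenvector is (2, 3).
For λ=-1: (A-λI) row 1 is [8, -8], so an eigenvector is (-1, -1).
General solution: C_1e^(-5t)(2,3) + C_2e^(-t)(-1,-1).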